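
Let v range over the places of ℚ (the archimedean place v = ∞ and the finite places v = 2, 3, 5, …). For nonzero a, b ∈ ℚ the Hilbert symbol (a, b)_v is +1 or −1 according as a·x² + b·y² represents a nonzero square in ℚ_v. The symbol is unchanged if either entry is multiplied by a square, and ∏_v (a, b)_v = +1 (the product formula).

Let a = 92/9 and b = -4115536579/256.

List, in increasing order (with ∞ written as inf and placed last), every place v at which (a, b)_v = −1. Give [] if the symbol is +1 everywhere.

[17, 23]

(a, b) ≡ (23, -117691) mod (ℚ^×)²; places V = {2, 3, 7, 11, 17, 23, 43, ∞}.
(a,b)_∞: sgn(23)=+, sgn(-117691)=−, so +1.
(a,b)_43: α=0, u≡15; β=1, v≡11 (mod 43); (15|43)=+1, (11|43)=+1; sign (−1)^0·+1^1·+1^0 = +1.
(a,b)_11: α=0, u≡9; β=2, v≡9 (mod 11); (9|11)=+1, (9|11)=+1; sign (−1)^0·+1^2·+1^0 = +1.
(a,b)_7: α=0, u≡4; β=1, v≡1 (mod 7); (4|7)=+1, (1|7)=+1; sign (−1)^0·+1^1·+1^0 = +1.
(a,b)_17: α=0, u≡14; β=3, v≡9 (mod 17); (14|17)=-1, (9|17)=+1; sign (−1)^0·-1^3·+1^0 = -1.
(a,b)_3: α=-2, u≡2; β=0, v≡2 (mod 3); (2|3)=-1, (2|3)=-1; sign (−1)^0·-1^0·-1^-2 = +1.
(a,b)_2: α=2, β=-8; u≡7, v≡5 (mod 8); ε(u)ε(v)=1·0, αω(v)=2·1, βω(u)=-8·0; sum ≡ 0  ⇒  +1.
(a,b)_23: α=1, u≡3; β=1, v≡13 (mod 23); (3|23)=+1, (13|23)=+1; sign (−1)^1·+1^1·+1^1 = -1.
Ram(23, -117691) = {17, 23}; no ℚ_17-point on the conic.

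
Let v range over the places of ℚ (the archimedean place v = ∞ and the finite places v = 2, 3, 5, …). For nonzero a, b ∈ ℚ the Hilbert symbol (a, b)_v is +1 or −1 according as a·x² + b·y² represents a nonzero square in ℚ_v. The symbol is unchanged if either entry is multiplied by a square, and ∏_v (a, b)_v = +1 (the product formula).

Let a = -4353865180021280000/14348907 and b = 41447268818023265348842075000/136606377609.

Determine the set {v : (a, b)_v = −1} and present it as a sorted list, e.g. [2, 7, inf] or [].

(a, b) ≡ (-231, 1870) mod (ℚ^×)²; places V = {2, 3, 5, 7, 11, 13, 17, ∞}.
(a,b)_7: α=1, u≡2; β=2, v≡4 (mod 7); (2|7)=+1, (4|7)=+1; sign (−1)^0·+1^2·+1^1 = +1.
(a,b)_2: α=8, β=3; u≡1, v≡7 (mod 8); ε(u)ε(v)=0·1, αω(v)=8·0, βω(u)=3·0; sum ≡ 0  ⇒  +1.
(a,b)_∞: sgn(-231)=−, sgn(1870)=+, so +1.
(a,b)_3: α=-15, u≡1; β=-14, v≡1 (mod 3); (1|3)=+1, (1|3)=+1; sign (−1)^0·+1^-14·+1^-15 = +1.
(a,b)_5: α=4, u≡1; β=5, v≡1 (mod 5); (1|5)=+1, (1|5)=+1; sign (−1)^0·+1^5·+1^4 = +1.
(a,b)_17: α=6, u≡7; β=9, v≡16 (mod 17); (7|17)=-1, (16|17)=+1; sign (−1)^0·-1^9·+1^6 = -1.
(a,b)_11: α=5, u≡1; β=11, v≡4 (mod 11); (1|11)=+1, (4|11)=+1; sign (−1)^1·+1^11·+1^5 = -1.
(a,b)_13: α=0, u≡1; β=-4, v≡2 (mod 13); (1|13)=+1, (2|13)=-1; sign (−1)^0·+1^-4·-1^0 = +1.
|Ram(-231, 1870)| = 2, even; anisotropic at {11, 17}.

[11, 17]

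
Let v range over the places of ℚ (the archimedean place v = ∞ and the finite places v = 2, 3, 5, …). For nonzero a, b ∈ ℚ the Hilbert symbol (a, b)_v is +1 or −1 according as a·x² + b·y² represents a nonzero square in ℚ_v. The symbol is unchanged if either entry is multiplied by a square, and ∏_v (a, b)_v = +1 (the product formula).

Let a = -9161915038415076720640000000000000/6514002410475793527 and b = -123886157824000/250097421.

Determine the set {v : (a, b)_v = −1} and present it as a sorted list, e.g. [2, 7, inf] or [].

Mod squares: a ≡ -15295, b ≡ -13123110. Check v ∈ {∞, 2, 3, 5, 7, 11, 13, 17, 19, 23, 29}.
v=17: a=17^-4·(≡6), b=17^-2·(≡6) mod 17; (6|17)=-1, (6|17)=-1; (−1)^{-4·-2·8}·(-1)^-2·(-1)^-4 = +1.
v=13: a=13^2·(≡6), b=13^1·(≡2) mod 13; (6|13)=-1, (2|13)=-1; (−1)^{2·1·6}·(-1)^1·(-1)^2 = -1.
v=19: a=19^3·(≡8), b=19^1·(≡6) mod 19; (8|19)=-1, (6|19)=+1; (−1)^{3·1·9}·(-1)^1·(+1)^3 = +1.
v=11: a=11^2·(≡7), b=11^3·(≡7) mod 11; (7|11)=-1, (7|11)=-1; (−1)^{2·3·5}·(-1)^3·(-1)^2 = -1.
v=29: a=29^-4·(≡10), b=29^-2·(≡20) mod 29; (10|29)=-1, (20|29)=+1; (−1)^{-4·-2·14}·(-1)^-2·(+1)^-4 = +1.
v=5: a=5^13·(≡1), b=5^3·(≡3) mod 5; (1|5)=+1, (3|5)=-1; (−1)^{13·3·2}·(+1)^3·(-1)^13 = -1.
v=23: a=23^3·(≡16), b=23^1·(≡10) mod 23; (16|23)=+1, (10|23)=-1; (−1)^{3·1·11}·(+1)^1·(-1)^3 = +1.
v=∞: -15295 < 0 and -13123110 < 0  ⇒  (a,b)_∞ = -1.
v=2: v_2(a)=42, v_2(b)=17; units ≡ 1, 5 (mod 8); ε·ε+αω+βω = 0·0+42·1+17·0 ≡ 0  ⇒  (a,b)_2 = +1.
v=7: a=7^-5·(≡3), b=7^-3·(≡5) mod 7; (3|7)=-1, (5|7)=-1; (−1)^{-5·-3·3}·(-1)^-3·(-1)^-5 = -1.
v=3: a=3^-8·(≡2), b=3^-1·(≡2) mod 3; (2|3)=-1, (2|3)=-1; (−1)^{-8·-1·1}·(-1)^-1·(-1)^-8 = -1.
|Ram(-15295, -13123110)| = 6, even; anisotropic at {3, 5, 7, 11, 13, ∞}.

[3, 5, 7, 11, 13, inf]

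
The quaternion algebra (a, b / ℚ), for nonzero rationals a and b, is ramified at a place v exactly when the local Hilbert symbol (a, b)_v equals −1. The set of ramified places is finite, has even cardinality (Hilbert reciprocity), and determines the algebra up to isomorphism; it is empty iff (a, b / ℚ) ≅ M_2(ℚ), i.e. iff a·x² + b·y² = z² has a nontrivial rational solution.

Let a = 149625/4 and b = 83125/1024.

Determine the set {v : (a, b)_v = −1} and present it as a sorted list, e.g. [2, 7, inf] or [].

Mod squares: a ≡ 665, b ≡ 133. Check v ∈ {∞, 2, 3, 5, 7, 19}.
v=5: a=5^3·(≡3), b=5^4·(≡2) mod 5; (3|5)=-1, (2|5)=-1; (−1)^{3·4·2}·(-1)^4·(-1)^3 = -1.
v=∞: 665 > 0 and 133 > 0  ⇒  (a,b)_∞ = +1.
v=7: a=7^1·(≡1), b=7^1·(≡5) mod 7; (1|7)=+1, (5|7)=-1; (−1)^{1·1·3}·(+1)^1·(-1)^1 = +1.
v=2: v_2(a)=-2, v_2(b)=-10; units ≡ 1, 5 (mod 8); ε·ε+αω+βω = 0·0+-2·1+-10·0 ≡ 0  ⇒  (a,b)_2 = +1.
v=19: a=19^1·(≡7), b=19^1·(≡7) mod 19; (7|19)=+1, (7|19)=+1; (−1)^{1·1·9}·(+1)^1·(+1)^1 = -1.
v=3: a=3^2·(≡2), b=3^0·(≡1) mod 3; (2|3)=-1, (1|3)=+1; (−1)^{2·0·1}·(-1)^0·(+1)^2 = +1.
Ram(665, 133) = {5, 19}; no ℚ_5-point on the conic.

[5, 19]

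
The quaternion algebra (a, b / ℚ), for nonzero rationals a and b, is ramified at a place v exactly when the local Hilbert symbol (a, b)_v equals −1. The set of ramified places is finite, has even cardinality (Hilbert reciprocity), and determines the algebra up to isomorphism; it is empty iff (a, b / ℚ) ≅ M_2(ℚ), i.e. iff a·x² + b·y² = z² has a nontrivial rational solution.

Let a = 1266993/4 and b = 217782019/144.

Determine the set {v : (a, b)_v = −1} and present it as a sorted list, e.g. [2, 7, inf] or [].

(a, b) ≡ (17, 91) mod (ℚ^×)²; places V = {2, 3, 7, 13, 17, ∞}.
(a,b)_∞: sgn(17)=+, sgn(91)=+, so +1.
(a,b)_3: α=2, u≡2; β=-2, v≡1 (mod 3); (2|3)=-1, (1|3)=+1; sign (−1)^0·-1^-2·+1^2 = +1.
(a,b)_2: α=-2, β=-4; u≡1, v≡3 (mod 8); ε(u)ε(v)=0·1, αω(v)=-2·1, βω(u)=-4·0; sum ≡ 0  ⇒  +1.
(a,b)_17: α=1, u≡13; β=2, v≡10 (mod 17); (13|17)=+1, (10|17)=-1; sign (−1)^0·+1^2·-1^1 = -1.
(a,b)_13: α=2, u≡12; β=3, v≡2 (mod 13); (12|13)=+1, (2|13)=-1; sign (−1)^0·+1^3·-1^2 = +1.
(a,b)_7: α=2, u≡5; β=3, v≡3 (mod 7); (5|7)=-1, (3|7)=-1; sign (−1)^0·-1^3·-1^2 = -1.
Ram(17, 91) = {7, 17}; no ℚ_7-point on the conic.

[7, 17]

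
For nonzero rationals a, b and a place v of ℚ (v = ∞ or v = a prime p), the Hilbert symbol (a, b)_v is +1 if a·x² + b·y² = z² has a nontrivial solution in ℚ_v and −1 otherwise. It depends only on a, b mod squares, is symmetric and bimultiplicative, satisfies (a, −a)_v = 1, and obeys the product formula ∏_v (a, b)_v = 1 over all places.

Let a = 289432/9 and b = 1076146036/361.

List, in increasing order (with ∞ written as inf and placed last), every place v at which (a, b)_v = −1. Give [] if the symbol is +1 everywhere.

Mod squares: a ≡ 598, b ≡ 5490541. Check v ∈ {∞, 2, 3, 7, 11, 13, 17, 19, 23, 29, 37, 43}.
v=7: a=7^0·(≡5), b=7^3·(≡6) mod 7; (5|7)=-1, (6|7)=-1; (−1)^{0·3·3}·(-1)^3·(-1)^0 = -1.
v=3: a=3^-2·(≡1), b=3^0·(≡1) mod 3; (1|3)=+1, (1|3)=+1; (−1)^{-2·0·1}·(+1)^0·(+1)^-2 = +1.
v=23: a=23^1·(≡8), b=23^0·(≡3) mod 23; (8|23)=+1, (3|23)=+1; (−1)^{1·0·11}·(+1)^0·(+1)^1 = +1.
v=∞: 598 > 0 and 5490541 > 0  ⇒  (a,b)_∞ = +1.
v=19: a=19^0·(≡9), b=19^-2·(≡1) mod 19; (9|19)=+1, (1|19)=+1; (−1)^{0·-2·9}·(+1)^-2·(+1)^0 = +1.
v=17: a=17^0·(≡14), b=17^1·(≡3) mod 17; (14|17)=-1, (3|17)=-1; (−1)^{0·1·8}·(-1)^1·(-1)^0 = -1.
v=13: a=13^1·(≡11), b=13^0·(≡3) mod 13; (11|13)=-1, (3|13)=+1; (−1)^{1·0·6}·(-1)^0·(+1)^1 = +1.
v=11: a=11^2·(≡3), b=11^0·(≡1) mod 11; (3|11)=+1, (1|11)=+1; (−1)^{2·0·5}·(+1)^0·(+1)^2 = +1.
v=43: a=43^0·(≡19), b=43^1·(≡8) mod 43; (19|43)=-1, (8|43)=-1; (−1)^{0·1·21}·(-1)^1·(-1)^0 = -1.
v=29: a=29^0·(≡11), b=29^1·(≡2) mod 29; (11|29)=-1, (2|29)=-1; (−1)^{0·1·14}·(-1)^1·(-1)^0 = -1.
v=2: v_2(a)=3, v_2(b)=2; units ≡ 3, 5 (mod 8); ε·ε+αω+βω = 1·0+3·1+2·1 ≡ 1  ⇒  (a,b)_2 = -1.
v=37: a=37^0·(≡2), b=37^1·(≡13) mod 37; (2|37)=-1, (13|37)=-1; (−1)^{0·1·18}·(-1)^1·(-1)^0 = -1.
Ram(598, 5490541) = {2, 7, 17, 29, 37, 43}; no ℚ_2-point on the conic.

[2, 7, 17, 29, 37, 43]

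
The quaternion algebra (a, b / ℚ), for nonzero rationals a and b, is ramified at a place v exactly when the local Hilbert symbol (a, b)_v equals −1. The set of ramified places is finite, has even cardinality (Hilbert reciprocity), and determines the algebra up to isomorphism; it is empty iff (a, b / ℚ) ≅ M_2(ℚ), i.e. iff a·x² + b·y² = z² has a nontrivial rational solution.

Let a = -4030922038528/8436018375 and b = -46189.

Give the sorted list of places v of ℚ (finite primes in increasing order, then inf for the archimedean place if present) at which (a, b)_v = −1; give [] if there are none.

[3, inf]

(a, b) ≡ (-3795, -46189) mod (ℚ^×)²; places V = {2, 3, 5, 7, 11, 13, 17, 19, 23, 31, ∞}.
(a,b)_13: α=0, u≡1; β=1, v≡9 (mod 13); (1|13)=+1, (9|13)=+1; sign (−1)^0·+1^1·+1^0 = +1.
(a,b)_17: α=-2, u≡16; β=1, v≡3 (mod 17); (16|17)=+1, (3|17)=-1; sign (−1)^0·+1^1·-1^-2 = +1.
(a,b)_23: α=3, u≡7; β=0, v≡18 (mod 23); (7|23)=-1, (18|23)=+1; sign (−1)^0·-1^0·+1^3 = +1.
(a,b)_3: α=-5, u≡1; β=0, v≡2 (mod 3); (1|3)=+1, (2|3)=-1; sign (−1)^0·+1^0·-1^-5 = -1.
(a,b)_19: α=0, u≡5; β=1, v≡1 (mod 19); (5|19)=+1, (1|19)=+1; sign (−1)^0·+1^1·+1^0 = +1.
(a,b)_11: α=1, u≡8; β=1, v≡3 (mod 11); (8|11)=-1, (3|11)=+1; sign (−1)^1·-1^1·+1^1 = +1.
(a,b)_∞: sgn(-3795)=−, sgn(-46189)=−, so -1.
(a,b)_31: α=-2, u≡25; β=0, v≡1 (mod 31); (25|31)=+1, (1|31)=+1; sign (−1)^0·+1^0·+1^-2 = +1.
(a,b)_7: α=6, u≡5; β=0, v≡4 (mod 7); (5|7)=-1, (4|7)=+1; sign (−1)^0·-1^0·+1^6 = +1.
(a,b)_5: α=-3, u≡1; β=0, v≡1 (mod 5); (1|5)=+1, (1|5)=+1; sign (−1)^0·+1^0·+1^-3 = +1.
(a,b)_2: α=8, β=0; u≡5, v≡3 (mod 8); ε(u)ε(v)=0·1, αω(v)=8·1, βω(u)=0·1; sum ≡ 0  ⇒  +1.
(-3795, -46189 / ℚ) ramifies at {3, ∞}: a division algebra.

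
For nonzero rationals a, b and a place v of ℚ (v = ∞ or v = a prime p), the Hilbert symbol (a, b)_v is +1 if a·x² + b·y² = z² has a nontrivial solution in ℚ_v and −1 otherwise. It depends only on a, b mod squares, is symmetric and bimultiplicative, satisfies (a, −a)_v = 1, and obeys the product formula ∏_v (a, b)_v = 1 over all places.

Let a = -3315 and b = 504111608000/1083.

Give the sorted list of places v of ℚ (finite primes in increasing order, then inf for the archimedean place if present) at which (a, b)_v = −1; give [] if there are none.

Mod squares: a ≡ -3315, b ≡ 36465. Check v ∈ {∞, 2, 3, 5, 7, 11, 13, 17, 19, 23}.
v=13: a=13^1·(≡5), b=13^1·(≡10) mod 13; (5|13)=-1, (10|13)=+1; (−1)^{1·1·6}·(-1)^1·(+1)^1 = -1.
v=2: v_2(a)=0, v_2(b)=6; units ≡ 5, 1 (mod 8); ε·ε+αω+βω = 0·0+0·0+6·1 ≡ 0  ⇒  (a,b)_2 = +1.
v=23: a=23^0·(≡20), b=23^2·(≡19) mod 23; (20|23)=-1, (19|23)=-1; (−1)^{0·2·11}·(-1)^2·(-1)^0 = +1.
v=7: a=7^0·(≡3), b=7^2·(≡4) mod 7; (3|7)=-1, (4|7)=+1; (−1)^{0·2·3}·(-1)^2·(+1)^0 = +1.
v=11: a=11^0·(≡7), b=11^1·(≡3) mod 11; (7|11)=-1, (3|11)=+1; (−1)^{0·1·5}·(-1)^1·(+1)^0 = -1.
v=3: a=3^1·(≡2), b=3^-1·(≡2) mod 3; (2|3)=-1, (2|3)=-1; (−1)^{1·-1·1}·(-1)^-1·(-1)^1 = -1.
v=17: a=17^1·(≡9), b=17^1·(≡5) mod 17; (9|17)=+1, (5|17)=-1; (−1)^{1·1·8}·(+1)^1·(-1)^1 = -1.
v=19: a=19^0·(≡10), b=19^-2·(≡11) mod 19; (10|19)=-1, (11|19)=+1; (−1)^{0·-2·9}·(-1)^-2·(+1)^0 = +1.
v=∞: -3315 < 0 and 36465 > 0  ⇒  (a,b)_∞ = +1.
v=5: a=5^1·(≡2), b=5^3·(≡3) mod 5; (2|5)=-1, (3|5)=-1; (−1)^{1·3·2}·(-1)^3·(-1)^1 = +1.
(-3315, 36465 / ℚ) ramifies at {3, 11, 13, 17}: a division algebra.

[3, 11, 13, 17]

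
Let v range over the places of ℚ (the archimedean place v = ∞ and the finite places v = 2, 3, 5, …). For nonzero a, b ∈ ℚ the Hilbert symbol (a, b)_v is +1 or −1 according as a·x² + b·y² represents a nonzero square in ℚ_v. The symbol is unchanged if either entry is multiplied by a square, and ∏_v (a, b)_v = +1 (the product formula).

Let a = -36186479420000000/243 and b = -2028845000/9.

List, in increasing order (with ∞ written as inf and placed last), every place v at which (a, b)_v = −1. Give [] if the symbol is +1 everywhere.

(a, b) ≡ (-1365, -2) mod (ℚ^×)²; places V = {2, 3, 5, 7, 13, ∞}.
(a,b)_5: α=7, u≡3; β=4, v≡2 (mod 5); (3|5)=-1, (2|5)=-1; sign (−1)^0·-1^4·-1^7 = -1.
(a,b)_7: α=7, u≡4; β=4, v≡6 (mod 7); (4|7)=+1, (6|7)=-1; sign (−1)^0·+1^4·-1^7 = -1.
(a,b)_∞: sgn(-1365)=−, sgn(-2)=−, so -1.
(a,b)_13: α=3, u≡4; β=2, v≡5 (mod 13); (4|13)=+1, (5|13)=-1; sign (−1)^0·+1^2·-1^3 = -1.
(a,b)_3: α=-5, u≡1; β=-2, v≡1 (mod 3); (1|3)=+1, (1|3)=+1; sign (−1)^0·+1^-2·+1^-5 = +1.
(a,b)_2: α=8, β=3; u≡3, v≡7 (mod 8); ε(u)ε(v)=1·1, αω(v)=8·0, βω(u)=3·1; sum ≡ 0  ⇒  +1.
(-1365, -2 / ℚ) ramifies at {5, 7, 13, ∞}: a division algebra.

[5, 7, 13, inf]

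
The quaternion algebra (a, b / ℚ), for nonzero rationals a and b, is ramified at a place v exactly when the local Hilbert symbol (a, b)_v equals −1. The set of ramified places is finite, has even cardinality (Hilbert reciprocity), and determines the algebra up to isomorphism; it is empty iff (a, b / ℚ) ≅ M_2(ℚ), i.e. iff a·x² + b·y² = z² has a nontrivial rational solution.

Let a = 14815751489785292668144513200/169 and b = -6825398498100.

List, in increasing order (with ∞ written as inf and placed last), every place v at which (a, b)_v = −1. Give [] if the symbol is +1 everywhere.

Mod squares: a ≡ 4123, b ≡ -154770941. Check v ∈ {∞, 2, 3, 5, 7, 13, 17, 19, 29, 31, 41}.
v=31: a=31^3·(≡25), b=31^1·(≡18) mod 31; (25|31)=+1, (18|31)=+1; (−1)^{3·1·15}·(+1)^1·(+1)^3 = -1.
v=∞: 4123 > 0 and -154770941 < 0  ⇒  (a,b)_∞ = +1.
v=5: a=5^2·(≡2), b=5^2·(≡1) mod 5; (2|5)=-1, (1|5)=+1; (−1)^{2·2·2}·(-1)^2·(+1)^2 = +1.
v=3: a=3^4·(≡1), b=3^2·(≡1) mod 3; (1|3)=+1, (1|3)=+1; (−1)^{4·2·1}·(+1)^2·(+1)^4 = +1.
v=13: a=13^-2·(≡2), b=13^1·(≡6) mod 13; (2|13)=-1, (6|13)=-1; (−1)^{-2·1·6}·(-1)^1·(-1)^-2 = -1.
v=17: a=17^2·(≡1), b=17^1·(≡14) mod 17; (1|17)=+1, (14|17)=-1; (−1)^{2·1·8}·(+1)^1·(-1)^2 = +1.
v=7: a=7^11·(≡2), b=7^2·(≡2) mod 7; (2|7)=+1, (2|7)=+1; (−1)^{11·2·3}·(+1)^2·(+1)^11 = +1.
v=19: a=19^1·(≡10), b=19^1·(≡12) mod 19; (10|19)=-1, (12|19)=-1; (−1)^{1·1·9}·(-1)^1·(-1)^1 = -1.
v=29: a=29^2·(≡24), b=29^1·(≡9) mod 29; (24|29)=+1, (9|29)=+1; (−1)^{2·1·14}·(+1)^1·(+1)^2 = +1.
v=2: v_2(a)=4, v_2(b)=2; units ≡ 3, 3 (mod 8); ε·ε+αω+βω = 1·1+4·1+2·1 ≡ 1  ⇒  (a,b)_2 = -1.
v=41: a=41^2·(≡31), b=41^1·(≡4) mod 41; (31|41)=+1, (4|41)=+1; (−1)^{2·1·20}·(+1)^1·(+1)^2 = +1.
(4123, -154770941 / ℚ) ramifies at {2, 13, 19, 31}: a division algebra.

[2, 13, 19, 31]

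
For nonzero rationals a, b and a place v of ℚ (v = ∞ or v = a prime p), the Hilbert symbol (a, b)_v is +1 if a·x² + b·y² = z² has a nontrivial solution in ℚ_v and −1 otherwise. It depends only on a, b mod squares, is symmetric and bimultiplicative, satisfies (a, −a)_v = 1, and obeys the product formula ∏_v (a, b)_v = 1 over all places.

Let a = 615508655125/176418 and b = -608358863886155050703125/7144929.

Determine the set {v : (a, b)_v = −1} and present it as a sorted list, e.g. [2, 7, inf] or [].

[2, 5, 13, 19]

(a, b) ≡ (56810, -28405) mod (ℚ^×)²; places V = {2, 3, 5, 7, 11, 13, 19, 23, ∞}.
(a,b)_∞: sgn(56810)=+, sgn(-28405)=−, so +1.
(a,b)_23: α=1, u≡1; β=3, v≡20 (mod 23); (1|23)=+1, (20|23)=-1; sign (−1)^1·+1^3·-1^1 = +1.
(a,b)_7: α=4, u≡3; β=6, v≡1 (mod 7); (3|7)=-1, (1|7)=+1; sign (−1)^0·-1^6·+1^4 = +1.
(a,b)_2: α=-1, β=0; u≡5, v≡3 (mod 8); ε(u)ε(v)=0·1, αω(v)=-1·1, βω(u)=0·1; sum ≡ 1  ⇒  -1.
(a,b)_13: α=1, u≡5; β=3, v≡3 (mod 13); (5|13)=-1, (3|13)=+1; sign (−1)^0·-1^3·+1^1 = -1.
(a,b)_11: α=-2, u≡2; β=-2, v≡8 (mod 11); (2|11)=-1, (8|11)=-1; sign (−1)^0·-1^-2·-1^-2 = +1.
(a,b)_3: α=-6, u≡2; β=-10, v≡2 (mod 3); (2|3)=-1, (2|3)=-1; sign (−1)^0·-1^-10·-1^-6 = +1.
(a,b)_5: α=3, u≡2; β=7, v≡4 (mod 5); (2|5)=-1, (4|5)=+1; sign (−1)^0·-1^7·+1^3 = -1.
(a,b)_19: α=3, u≡11; β=5, v≡7 (mod 19); (11|19)=+1, (7|19)=+1; sign (−1)^1·+1^5·+1^3 = -1.
|Ram(56810, -28405)| = 4, even; anisotropic at {2, 5, 13, 19}.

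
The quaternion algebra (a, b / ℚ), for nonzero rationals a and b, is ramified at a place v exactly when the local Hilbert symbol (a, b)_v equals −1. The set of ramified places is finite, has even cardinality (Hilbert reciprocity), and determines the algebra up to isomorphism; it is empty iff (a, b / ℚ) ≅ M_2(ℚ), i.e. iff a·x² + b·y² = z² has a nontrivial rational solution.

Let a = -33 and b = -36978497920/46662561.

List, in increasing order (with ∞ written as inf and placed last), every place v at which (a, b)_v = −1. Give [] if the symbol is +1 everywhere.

[3, 5, 11, inf]

Mod squares: a ≡ -33, b ≡ -70. Check v ∈ {∞, 2, 3, 5, 7, 11, 13, 17, 23}.
v=23: a=23^0·(≡13), b=23^-2·(≡5) mod 23; (13|23)=+1, (5|23)=-1; (−1)^{0·-2·11}·(+1)^-2·(-1)^0 = +1.
v=17: a=17^0·(≡1), b=17^2·(≡16) mod 17; (1|17)=+1, (16|17)=+1; (−1)^{0·2·8}·(+1)^2·(+1)^0 = +1.
v=13: a=13^0·(≡6), b=13^4·(≡8) mod 13; (6|13)=-1, (8|13)=-1; (−1)^{0·4·6}·(-1)^4·(-1)^0 = +1.
v=11: a=11^1·(≡8), b=11^-2·(≡7) mod 11; (8|11)=-1, (7|11)=-1; (−1)^{1·-2·5}·(-1)^-2·(-1)^1 = -1.
v=2: v_2(a)=0, v_2(b)=7; units ≡ 7, 5 (mod 8); ε·ε+αω+βω = 1·0+0·1+7·0 ≡ 0  ⇒  (a,b)_2 = +1.
v=5: a=5^0·(≡2), b=5^1·(≡1) mod 5; (2|5)=-1, (1|5)=+1; (−1)^{0·1·2}·(-1)^1·(+1)^0 = -1.
v=3: a=3^1·(≡1), b=3^-6·(≡2) mod 3; (1|3)=+1, (2|3)=-1; (−1)^{1·-6·1}·(+1)^-6·(-1)^1 = -1.
v=∞: -33 < 0 and -70 < 0  ⇒  (a,b)_∞ = -1.
v=7: a=7^0·(≡2), b=7^1·(≡1) mod 7; (2|7)=+1, (1|7)=+1; (−1)^{0·1·3}·(+1)^1·(+1)^0 = +1.
|Ram(-33, -70)| = 4, even; anisotropic at {3, 5, 11, ∞}.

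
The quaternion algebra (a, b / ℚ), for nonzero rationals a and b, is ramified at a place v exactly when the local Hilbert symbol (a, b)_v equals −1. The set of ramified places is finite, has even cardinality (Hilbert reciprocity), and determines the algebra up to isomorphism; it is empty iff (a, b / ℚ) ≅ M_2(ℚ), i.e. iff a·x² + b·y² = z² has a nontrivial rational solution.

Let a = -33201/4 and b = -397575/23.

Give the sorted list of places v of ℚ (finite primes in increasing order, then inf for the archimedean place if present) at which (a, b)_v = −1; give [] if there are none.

(a, b) ≡ (-3689, -40641) mod (ℚ^×)²; places V = {2, 3, 5, 7, 17, 19, 23, 31, ∞}.
(a,b)_3: α=2, u≡1; β=3, v≡1 (mod 3); (1|3)=+1, (1|3)=+1; sign (−1)^0·+1^3·+1^2 = +1.
(a,b)_2: α=-2, β=0; u≡7, v≡7 (mod 8); ε(u)ε(v)=1·1, αω(v)=-2·0, βω(u)=0·0; sum ≡ 1  ⇒  -1.
(a,b)_19: α=0, u≡17; β=1, v≡8 (mod 19); (17|19)=+1, (8|19)=-1; sign (−1)^0·+1^1·-1^0 = +1.
(a,b)_31: α=1, u≡19; β=1, v≡26 (mod 31); (19|31)=+1, (26|31)=-1; sign (−1)^1·+1^1·-1^1 = +1.
(a,b)_23: α=0, u≡20; β=-1, v≡3 (mod 23); (20|23)=-1, (3|23)=+1; sign (−1)^0·-1^-1·+1^0 = -1.
(a,b)_∞: sgn(-3689)=−, sgn(-40641)=−, so -1.
(a,b)_17: α=1, u≡9; β=0, v≡12 (mod 17); (9|17)=+1, (12|17)=-1; sign (−1)^0·+1^0·-1^1 = -1.
(a,b)_7: α=1, u≡6; β=0, v≡2 (mod 7); (6|7)=-1, (2|7)=+1; sign (−1)^0·-1^0·+1^1 = +1.
(a,b)_5: α=0, u≡1; β=2, v≡4 (mod 5); (1|5)=+1, (4|5)=+1; sign (−1)^0·+1^2·+1^0 = +1.
(-3689, -40641 / ℚ) ramifies at {2, 17, 23, ∞}: a division algebra.

[2, 17, 23, inf]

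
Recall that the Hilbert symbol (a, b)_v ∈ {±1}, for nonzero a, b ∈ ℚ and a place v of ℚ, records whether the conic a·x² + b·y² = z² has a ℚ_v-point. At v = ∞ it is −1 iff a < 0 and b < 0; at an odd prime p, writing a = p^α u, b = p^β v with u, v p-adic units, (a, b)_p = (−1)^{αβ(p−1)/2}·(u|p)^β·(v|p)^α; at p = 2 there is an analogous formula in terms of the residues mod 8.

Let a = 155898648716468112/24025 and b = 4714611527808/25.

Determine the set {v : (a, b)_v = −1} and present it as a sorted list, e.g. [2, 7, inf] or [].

(a, b) ≡ (29393, 2) mod (ℚ^×)²; places V = {2, 3, 5, 7, 13, 17, 19, 31, 37, ∞}.
(a,b)_31: α=-2, u≡16; β=0, v≡18 (mod 31); (16|31)=+1, (18|31)=+1; sign (−1)^0·+1^0·+1^-2 = +1.
(a,b)_7: α=3, u≡5; β=2, v≡2 (mod 7); (5|7)=-1, (2|7)=+1; sign (−1)^0·-1^2·+1^3 = +1.
(a,b)_2: α=4, β=7; u≡1, v≡1 (mod 8); ε(u)ε(v)=0·0, αω(v)=4·0, βω(u)=7·0; sum ≡ 0  ⇒  +1.
(a,b)_19: α=3, u≡2; β=2, v≡13 (mod 19); (2|19)=-1, (13|19)=-1; sign (−1)^0·-1^2·-1^3 = -1.
(a,b)_5: α=-2, u≡2; β=-2, v≡3 (mod 5); (2|5)=-1, (3|5)=-1; sign (−1)^0·-1^-2·-1^-2 = +1.
(a,b)_13: α=3, u≡1; β=2, v≡11 (mod 13); (1|13)=+1, (11|13)=-1; sign (−1)^0·+1^2·-1^3 = -1.
(a,b)_17: α=1, u≡14; β=0, v≡15 (mod 17); (14|17)=-1, (15|17)=+1; sign (−1)^0·-1^0·+1^1 = +1.
(a,b)_37: α=2, u≡14; β=2, v≡20 (mod 37); (14|37)=-1, (20|37)=-1; sign (−1)^0·-1^2·-1^2 = +1.
(a,b)_3: α=4, u≡2; β=2, v≡2 (mod 3); (2|3)=-1, (2|3)=-1; sign (−1)^0·-1^2·-1^4 = +1.
(a,b)_∞: sgn(29393)=+, sgn(2)=+, so +1.
(29393, 2 / ℚ) ramifies at {13, 19}: a division algebra.

[13, 19]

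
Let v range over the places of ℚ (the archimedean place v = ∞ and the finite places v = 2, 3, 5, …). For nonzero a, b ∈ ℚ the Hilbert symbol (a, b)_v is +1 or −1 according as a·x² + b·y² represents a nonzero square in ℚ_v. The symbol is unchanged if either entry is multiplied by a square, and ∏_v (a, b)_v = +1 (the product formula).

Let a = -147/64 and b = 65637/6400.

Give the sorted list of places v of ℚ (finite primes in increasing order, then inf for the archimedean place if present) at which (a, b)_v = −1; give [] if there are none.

[11, 17]

Mod squares: a ≡ -3, b ≡ 7293. Check v ∈ {∞, 2, 3, 5, 7, 11, 13, 17}.
v=∞: -3 < 0 and 7293 > 0  ⇒  (a,b)_∞ = +1.
v=11: a=11^0·(≡2), b=11^1·(≡3) mod 11; (2|11)=-1, (3|11)=+1; (−1)^{0·1·5}·(-1)^1·(+1)^0 = -1.
v=5: a=5^0·(≡2), b=5^-2·(≡2) mod 5; (2|5)=-1, (2|5)=-1; (−1)^{0·-2·2}·(-1)^-2·(-1)^0 = +1.
v=17: a=17^0·(≡7), b=17^1·(≡13) mod 17; (7|17)=-1, (13|17)=+1; (−1)^{0·1·8}·(-1)^1·(+1)^0 = -1.
v=7: a=7^2·(≡4), b=7^0·(≡6) mod 7; (4|7)=+1, (6|7)=-1; (−1)^{2·0·3}·(+1)^0·(-1)^2 = +1.
v=2: v_2(a)=-6, v_2(b)=-8; units ≡ 5, 5 (mod 8); ε·ε+αω+βω = 0·0+-6·1+-8·1 ≡ 0  ⇒  (a,b)_2 = +1.
v=3: a=3^1·(≡2), b=3^3·(≡1) mod 3; (2|3)=-1, (1|3)=+1; (−1)^{1·3·1}·(-1)^3·(+1)^1 = +1.
v=13: a=13^0·(≡4), b=13^1·(≡11) mod 13; (4|13)=+1, (11|13)=-1; (−1)^{0·1·6}·(+1)^1·(-1)^0 = +1.
|Ram(-3, 7293)| = 2, even; anisotropic at {11, 17}.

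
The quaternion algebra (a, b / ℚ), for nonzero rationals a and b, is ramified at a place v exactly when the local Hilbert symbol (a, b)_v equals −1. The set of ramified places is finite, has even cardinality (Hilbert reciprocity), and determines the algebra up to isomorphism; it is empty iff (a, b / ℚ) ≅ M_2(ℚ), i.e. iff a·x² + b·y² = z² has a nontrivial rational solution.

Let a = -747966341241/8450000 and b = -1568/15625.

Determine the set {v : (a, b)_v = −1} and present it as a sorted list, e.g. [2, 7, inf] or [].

(a, b) ≡ (-4845, -2) mod (ℚ^×)²; places V = {2, 3, 5, 7, 13, 17, 19, ∞}.
(a,b)_∞: sgn(-4845)=−, sgn(-2)=−, so -1.
(a,b)_13: α=-2, u≡12; β=0, v≡8 (mod 13); (12|13)=+1, (8|13)=-1; sign (−1)^0·+1^0·-1^-2 = +1.
(a,b)_5: α=-5, u≡1; β=-6, v≡2 (mod 5); (1|5)=+1, (2|5)=-1; sign (−1)^0·+1^-6·-1^-5 = -1.
(a,b)_19: α=1, u≡7; β=0, v≡4 (mod 19); (7|19)=+1, (4|19)=+1; sign (−1)^0·+1^0·+1^1 = +1.
(a,b)_3: α=9, u≡2; β=0, v≡1 (mod 3); (2|3)=-1, (1|3)=+1; sign (−1)^0·-1^0·+1^9 = +1.
(a,b)_17: α=1, u≡16; β=0, v≡15 (mod 17); (16|17)=+1, (15|17)=+1; sign (−1)^0·+1^0·+1^1 = +1.
(a,b)_7: α=6, u≡6; β=2, v≡3 (mod 7); (6|7)=-1, (3|7)=-1; sign (−1)^0·-1^2·-1^6 = +1.
(a,b)_2: α=-4, β=5; u≡3, v≡7 (mod 8); ε(u)ε(v)=1·1, αω(v)=-4·0, βω(u)=5·1; sum ≡ 0  ⇒  +1.
(-4845, -2 / ℚ) ramifies at {5, ∞}: a division algebra.

[5, inf]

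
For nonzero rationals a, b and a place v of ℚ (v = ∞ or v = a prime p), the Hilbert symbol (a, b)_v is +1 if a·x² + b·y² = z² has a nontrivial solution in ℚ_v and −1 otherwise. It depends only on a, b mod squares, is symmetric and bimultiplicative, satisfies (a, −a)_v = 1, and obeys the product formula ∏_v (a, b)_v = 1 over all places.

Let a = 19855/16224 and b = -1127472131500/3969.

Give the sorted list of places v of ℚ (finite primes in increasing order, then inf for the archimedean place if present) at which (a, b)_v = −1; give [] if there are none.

[2, 3, 5, 13]

Mod squares: a ≡ 330, b ≡ -715. Check v ∈ {∞, 2, 3, 5, 7, 11, 13, 19}.
v=∞: 330 > 0 and -715 < 0  ⇒  (a,b)_∞ = +1.
v=11: a=11^1·(≡10), b=11^3·(≡9) mod 11; (10|11)=-1, (9|11)=+1; (−1)^{1·3·5}·(-1)^3·(+1)^1 = +1.
v=2: v_2(a)=-5, v_2(b)=2; units ≡ 5, 5 (mod 8); ε·ε+αω+βω = 0·0+-5·1+2·1 ≡ 1  ⇒  (a,b)_2 = -1.
v=13: a=13^-2·(≡6), b=13^1·(≡4) mod 13; (6|13)=-1, (4|13)=+1; (−1)^{-2·1·6}·(-1)^1·(+1)^-2 = -1.
v=5: a=5^1·(≡4), b=5^3·(≡2) mod 5; (4|5)=+1, (2|5)=-1; (−1)^{1·3·2}·(+1)^3·(-1)^1 = -1.
v=3: a=3^-1·(≡2), b=3^-4·(≡2) mod 3; (2|3)=-1, (2|3)=-1; (−1)^{-1·-4·1}·(-1)^-4·(-1)^-1 = -1.
v=19: a=19^2·(≡1), b=19^4·(≡1) mod 19; (1|19)=+1, (1|19)=+1; (−1)^{2·4·9}·(+1)^4·(+1)^2 = +1.
v=7: a=7^0·(≡2), b=7^-2·(≡5) mod 7; (2|7)=+1, (5|7)=-1; (−1)^{0·-2·3}·(+1)^-2·(-1)^0 = +1.
|Ram(330, -715)| = 4, even; anisotropic at {2, 3, 5, 13}.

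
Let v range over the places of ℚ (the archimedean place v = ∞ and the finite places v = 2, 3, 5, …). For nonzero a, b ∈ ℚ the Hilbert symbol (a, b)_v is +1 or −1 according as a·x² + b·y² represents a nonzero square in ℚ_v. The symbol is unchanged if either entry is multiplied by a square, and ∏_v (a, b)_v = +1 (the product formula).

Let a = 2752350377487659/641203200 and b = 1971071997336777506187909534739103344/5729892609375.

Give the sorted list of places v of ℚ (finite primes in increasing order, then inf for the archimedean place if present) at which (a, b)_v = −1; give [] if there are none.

[23, 37]

(a, b) ≡ (9945637, 342953) mod (ℚ^×)²; places V = {2, 3, 5, 11, 13, 17, 19, 23, 29, 31, 37, ∞}.
(a,b)_5: α=-2, u≡3; β=-6, v≡2 (mod 5); (3|5)=-1, (2|5)=-1; sign (−1)^0·-1^-6·-1^-2 = +1.
(a,b)_23: α=-1, u≡5; β=-1, v≡7 (mod 23); (5|23)=-1, (7|23)=-1; sign (−1)^1·-1^-1·-1^-1 = -1.
(a,b)_31: α=1, u≡8; β=3, v≡27 (mod 31); (8|31)=+1, (27|31)=-1; sign (−1)^1·+1^3·-1^1 = +1.
(a,b)_17: α=2, u≡15; β=4, v≡12 (mod 17); (15|17)=+1, (12|17)=-1; sign (−1)^0·+1^4·-1^2 = +1.
(a,b)_11: α=-2, u≡5; β=-6, v≡8 (mod 11); (5|11)=+1, (8|11)=-1; sign (−1)^0·+1^-6·-1^-2 = +1.
(a,b)_19: α=4, u≡1; β=4, v≡12 (mod 19); (1|19)=+1, (12|19)=-1; sign (−1)^0·+1^4·-1^4 = +1.
(a,b)_13: α=3, u≡9; β=9, v≡12 (mod 13); (9|13)=+1, (12|13)=+1; sign (−1)^0·+1^9·+1^3 = +1.
(a,b)_3: α=-2, u≡1; β=-2, v≡2 (mod 3); (1|3)=+1, (2|3)=-1; sign (−1)^0·+1^-2·-1^-2 = +1.
(a,b)_2: α=-10, β=4; u≡5, v≡1 (mod 8); ε(u)ε(v)=0·0, αω(v)=-10·0, βω(u)=4·1; sum ≡ 0  ⇒  +1.
(a,b)_37: α=1, u≡28; β=3, v≡14 (mod 37); (28|37)=+1, (14|37)=-1; sign (−1)^0·+1^3·-1^1 = -1.
(a,b)_29: α=1, u≡4; β=4, v≡28 (mod 29); (4|29)=+1, (28|29)=+1; sign (−1)^0·+1^4·+1^1 = +1.
(a,b)_∞: sgn(9945637)=+, sgn(342953)=+, so +1.
Ram(9945637, 342953) = {23, 37}; no ℚ_23-point on the conic.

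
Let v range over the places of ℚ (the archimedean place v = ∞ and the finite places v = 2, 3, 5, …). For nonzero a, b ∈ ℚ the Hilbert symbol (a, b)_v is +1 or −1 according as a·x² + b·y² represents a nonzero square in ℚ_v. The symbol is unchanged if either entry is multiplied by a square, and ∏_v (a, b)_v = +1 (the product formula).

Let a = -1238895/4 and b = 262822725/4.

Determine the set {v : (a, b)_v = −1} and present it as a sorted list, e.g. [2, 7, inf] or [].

[3, 11, 19, 23]

Mod squares: a ≡ -15295, b ≡ 14421. Check v ∈ {∞, 2, 3, 5, 7, 11, 19, 23}.
v=5: a=5^1·(≡4), b=5^2·(≡1) mod 5; (4|5)=+1, (1|5)=+1; (−1)^{1·2·2}·(+1)^2·(+1)^1 = +1.
v=19: a=19^1·(≡15), b=19^1·(≡18) mod 19; (15|19)=-1, (18|19)=-1; (−1)^{1·1·9}·(-1)^1·(-1)^1 = -1.
v=∞: -15295 < 0 and 14421 > 0  ⇒  (a,b)_∞ = +1.
v=7: a=7^1·(≡6), b=7^0·(≡1) mod 7; (6|7)=-1, (1|7)=+1; (−1)^{1·0·3}·(-1)^0·(+1)^1 = +1.
v=11: a=11^0·(≡6), b=11^1·(≡10) mod 11; (6|11)=-1, (10|11)=-1; (−1)^{0·1·5}·(-1)^1·(-1)^0 = -1.
v=2: v_2(a)=-2, v_2(b)=-2; units ≡ 1, 5 (mod 8); ε·ε+αω+βω = 0·0+-2·1+-2·0 ≡ 0  ⇒  (a,b)_2 = +1.
v=3: a=3^4·(≡2), b=3^7·(≡1) mod 3; (2|3)=-1, (1|3)=+1; (−1)^{4·7·1}·(-1)^7·(+1)^4 = -1.
v=23: a=23^1·(≡6), b=23^1·(≡2) mod 23; (6|23)=+1, (2|23)=+1; (−1)^{1·1·11}·(+1)^1·(+1)^1 = -1.
|Ram(-15295, 14421)| = 4, even; anisotropic at {3, 11, 19, 23}.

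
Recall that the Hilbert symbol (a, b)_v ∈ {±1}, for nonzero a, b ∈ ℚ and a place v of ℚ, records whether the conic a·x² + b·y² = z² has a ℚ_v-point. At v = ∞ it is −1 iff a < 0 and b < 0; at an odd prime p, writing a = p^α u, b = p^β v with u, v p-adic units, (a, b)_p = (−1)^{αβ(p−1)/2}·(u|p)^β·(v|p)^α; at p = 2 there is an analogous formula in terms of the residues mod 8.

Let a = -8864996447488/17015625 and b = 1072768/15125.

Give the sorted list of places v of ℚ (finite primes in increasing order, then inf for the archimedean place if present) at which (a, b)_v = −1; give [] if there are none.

(a, b) ≡ (-493, 290) mod (ℚ^×)²; places V = {2, 3, 5, 11, 17, 29, ∞}.
(a,b)_5: α=-6, u≡3; β=-3, v≡3 (mod 5); (3|5)=-1, (3|5)=-1; sign (−1)^0·-1^-3·-1^-6 = -1.
(a,b)_2: α=8, β=7; u≡3, v≡1 (mod 8); ε(u)ε(v)=1·0, αω(v)=8·0, βω(u)=7·1; sum ≡ 1  ⇒  -1.
(a,b)_11: α=-2, u≡6; β=-2, v≡1 (mod 11); (6|11)=-1, (1|11)=+1; sign (−1)^0·-1^-2·+1^-2 = +1.
(a,b)_∞: sgn(-493)=−, sgn(290)=+, so +1.
(a,b)_29: α=3, u≡26; β=1, v≡21 (mod 29); (26|29)=-1, (21|29)=-1; sign (−1)^0·-1^1·-1^3 = +1.
(a,b)_3: α=-2, u≡2; β=0, v≡2 (mod 3); (2|3)=-1, (2|3)=-1; sign (−1)^0·-1^0·-1^-2 = +1.
(a,b)_17: α=5, u≡3; β=2, v≡9 (mod 17); (3|17)=-1, (9|17)=+1; sign (−1)^0·-1^2·+1^5 = +1.
Ram(-493, 290) = {2, 5}; no ℚ_2-point on the conic.

[2, 5]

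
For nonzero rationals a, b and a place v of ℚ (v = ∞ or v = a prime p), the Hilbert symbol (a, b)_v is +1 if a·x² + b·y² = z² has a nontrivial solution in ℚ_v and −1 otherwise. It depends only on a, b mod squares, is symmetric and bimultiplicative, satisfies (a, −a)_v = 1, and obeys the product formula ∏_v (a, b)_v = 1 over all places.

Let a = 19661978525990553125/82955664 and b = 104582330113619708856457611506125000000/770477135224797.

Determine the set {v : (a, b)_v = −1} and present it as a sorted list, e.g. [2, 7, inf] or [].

Mod squares: a ≡ 298685, b ≡ 1110265. Check v ∈ {∞, 2, 3, 5, 7, 11, 13, 19, 23, 29, 31, 41, 47}.
v=31: a=31^3·(≡10), b=31^5·(≡2) mod 31; (10|31)=+1, (2|31)=+1; (−1)^{3·5·15}·(+1)^5·(+1)^3 = -1.
v=23: a=23^-2·(≡7), b=23^-4·(≡3) mod 23; (7|23)=-1, (3|23)=+1; (−1)^{-2·-4·11}·(-1)^-4·(+1)^-2 = +1.
v=2: v_2(a)=-4, v_2(b)=6; units ≡ 5, 1 (mod 8); ε·ε+αω+βω = 0·0+-4·0+6·1 ≡ 0  ⇒  (a,b)_2 = +1.
v=7: a=7^0·(≡2), b=7^-4·(≡2) mod 7; (2|7)=+1, (2|7)=+1; (−1)^{0·-4·3}·(+1)^-4·(+1)^0 = +1.
v=29: a=29^2·(≡11), b=29^3·(≡25) mod 29; (11|29)=-1, (25|29)=+1; (−1)^{2·3·14}·(-1)^3·(+1)^2 = -1.
v=47: a=47^1·(≡13), b=47^2·(≡13) mod 47; (13|47)=-1, (13|47)=-1; (−1)^{1·2·23}·(-1)^2·(-1)^1 = -1.
v=41: a=41^1·(≡11), b=41^2·(≡28) mod 41; (11|41)=-1, (28|41)=-1; (−1)^{1·2·20}·(-1)^2·(-1)^1 = -1.
v=11: a=11^-2·(≡6), b=11^-2·(≡10) mod 11; (6|11)=-1, (10|11)=-1; (−1)^{-2·-2·5}·(-1)^-2·(-1)^-2 = +1.
v=5: a=5^5·(≡3), b=5^9·(≡3) mod 5; (3|5)=-1, (3|5)=-1; (−1)^{5·9·2}·(-1)^9·(-1)^5 = +1.
v=3: a=3^-4·(≡2), b=3^-6·(≡1) mod 3; (2|3)=-1, (1|3)=+1; (−1)^{-4·-6·1}·(-1)^-6·(+1)^-4 = +1.
v=19: a=19^4·(≡7), b=19^9·(≡10) mod 19; (7|19)=+1, (10|19)=-1; (−1)^{4·9·9}·(+1)^9·(-1)^4 = +1.
v=13: a=13^0·(≡4), b=13^-1·(≡8) mod 13; (4|13)=+1, (8|13)=-1; (−1)^{0·-1·6}·(+1)^-1·(-1)^0 = +1.
v=∞: 298685 > 0 and 1110265 > 0  ⇒  (a,b)_∞ = +1.
|Ram(298685, 1110265)| = 4, even; anisotropic at {29, 31, 41, 47}.

[29, 31, 41, 47]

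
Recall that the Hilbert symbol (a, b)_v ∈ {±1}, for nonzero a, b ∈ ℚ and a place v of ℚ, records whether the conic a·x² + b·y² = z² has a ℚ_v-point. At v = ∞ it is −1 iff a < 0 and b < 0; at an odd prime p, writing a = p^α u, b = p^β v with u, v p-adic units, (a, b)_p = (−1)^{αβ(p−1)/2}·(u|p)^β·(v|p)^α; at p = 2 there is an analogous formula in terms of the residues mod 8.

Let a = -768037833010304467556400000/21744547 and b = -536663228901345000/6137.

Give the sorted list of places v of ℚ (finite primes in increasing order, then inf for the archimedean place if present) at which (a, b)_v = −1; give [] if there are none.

(a, b) ≡ (-170170, -986) mod (ℚ^×)²; places V = {2, 3, 5, 7, 11, 13, 17, 19, 29, 31, ∞}.
(a,b)_7: α=3, u≡2; β=2, v≡1 (mod 7); (2|7)=+1, (1|7)=+1; sign (−1)^0·+1^2·+1^3 = +1.
(a,b)_∞: sgn(-170170)=−, sgn(-986)=−, so -1.
(a,b)_3: α=10, u≡2; β=12, v≡1 (mod 3); (2|3)=-1, (1|3)=+1; sign (−1)^0·-1^12·+1^10 = +1.
(a,b)_19: α=2, u≡18; β=-2, v≡14 (mod 19); (18|19)=-1, (14|19)=-1; sign (−1)^0·-1^-2·-1^2 = +1.
(a,b)_13: α=5, u≡9; β=2, v≡11 (mod 13); (9|13)=+1, (11|13)=-1; sign (−1)^0·+1^2·-1^5 = -1.
(a,b)_29: α=4, u≡8; β=3, v≡13 (mod 29); (8|29)=-1, (13|29)=+1; sign (−1)^0·-1^3·+1^4 = -1.
(a,b)_2: α=7, β=3; u≡3, v≡3 (mod 8); ε(u)ε(v)=1·1, αω(v)=7·1, βω(u)=3·1; sum ≡ 1  ⇒  -1.
(a,b)_11: α=-3, u≡2; β=0, v≡4 (mod 11); (2|11)=-1, (4|11)=+1; sign (−1)^0·-1^0·+1^-3 = +1.
(a,b)_5: α=5, u≡1; β=4, v≡4 (mod 5); (1|5)=+1, (4|5)=+1; sign (−1)^0·+1^4·+1^5 = +1.
(a,b)_17: α=-1, u≡7; β=-1, v≡7 (mod 17); (7|17)=-1, (7|17)=-1; sign (−1)^0·-1^-1·-1^-1 = +1.
(a,b)_31: α=-2, u≡25; β=0, v≡21 (mod 31); (25|31)=+1, (21|31)=-1; sign (−1)^0·+1^0·-1^-2 = +1.
(-170170, -986 / ℚ) ramifies at {2, 13, 29, ∞}: a division algebra.

[2, 13, 29, inf]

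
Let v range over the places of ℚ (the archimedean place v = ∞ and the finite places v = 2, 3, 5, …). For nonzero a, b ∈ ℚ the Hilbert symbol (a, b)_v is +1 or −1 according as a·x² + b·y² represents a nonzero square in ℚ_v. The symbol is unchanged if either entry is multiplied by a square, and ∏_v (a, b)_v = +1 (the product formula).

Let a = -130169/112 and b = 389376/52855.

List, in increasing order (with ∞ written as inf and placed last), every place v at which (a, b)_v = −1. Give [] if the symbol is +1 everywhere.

(a, b) ≡ (-911183, 55) mod (ℚ^×)²; places V = {2, 3, 5, 7, 11, 13, 17, 19, 31, ∞}.
(a,b)_5: α=0, u≡3; β=-1, v≡1 (mod 5); (3|5)=-1, (1|5)=+1; sign (−1)^0·-1^-1·+1^0 = -1.
(a,b)_∞: sgn(-911183)=−, sgn(55)=+, so +1.
(a,b)_7: α=-1, u≡5; β=0, v≡3 (mod 7); (5|7)=-1, (3|7)=-1; sign (−1)^0·-1^0·-1^-1 = -1.
(a,b)_13: α=1, u≡11; β=2, v≡12 (mod 13); (11|13)=-1, (12|13)=+1; sign (−1)^0·-1^2·+1^1 = +1.
(a,b)_31: α=1, u≡27; β=-2, v≡11 (mod 31); (27|31)=-1, (11|31)=-1; sign (−1)^0·-1^-2·-1^1 = -1.
(a,b)_11: α=0, u≡8; β=-1, v≡1 (mod 11); (8|11)=-1, (1|11)=+1; sign (−1)^0·-1^-1·+1^0 = -1.
(a,b)_2: α=-4, β=8; u≡1, v≡7 (mod 8); ε(u)ε(v)=0·1, αω(v)=-4·0, βω(u)=8·0; sum ≡ 0  ⇒  +1.
(a,b)_19: α=1, u≡15; β=0, v≡16 (mod 19); (15|19)=-1, (16|19)=+1; sign (−1)^0·-1^0·+1^1 = +1.
(a,b)_17: α=1, u≡1; β=0, v≡4 (mod 17); (1|17)=+1, (4|17)=+1; sign (−1)^0·+1^0·+1^1 = +1.
(a,b)_3: α=0, u≡1; β=2, v≡1 (mod 3); (1|3)=+1, (1|3)=+1; sign (−1)^0·+1^2·+1^0 = +1.
Ram(-911183, 55) = {5, 7, 11, 31}; no ℚ_5-point on the conic.

[5, 7, 11, 31]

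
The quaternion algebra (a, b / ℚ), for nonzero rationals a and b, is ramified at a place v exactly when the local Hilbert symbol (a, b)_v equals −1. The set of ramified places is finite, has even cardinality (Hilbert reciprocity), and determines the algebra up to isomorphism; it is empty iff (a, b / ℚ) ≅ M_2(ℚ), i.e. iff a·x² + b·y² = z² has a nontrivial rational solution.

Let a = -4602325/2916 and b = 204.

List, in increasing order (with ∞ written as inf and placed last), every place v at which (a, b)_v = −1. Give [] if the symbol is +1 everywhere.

(a, b) ≡ (-13, 51) mod (ℚ^×)²; places V = {2, 3, 5, 7, 13, 17, ∞}.
(a,b)_∞: sgn(-13)=−, sgn(51)=+, so +1.
(a,b)_5: α=2, u≡2; β=0, v≡4 (mod 5); (2|5)=-1, (4|5)=+1; sign (−1)^0·-1^0·+1^2 = +1.
(a,b)_2: α=-2, β=2; u≡3, v≡3 (mod 8); ε(u)ε(v)=1·1, αω(v)=-2·1, βω(u)=2·1; sum ≡ 1  ⇒  -1.
(a,b)_7: α=2, u≡2; β=0, v≡1 (mod 7); (2|7)=+1, (1|7)=+1; sign (−1)^0·+1^0·+1^2 = +1.
(a,b)_17: α=2, u≡8; β=1, v≡12 (mod 17); (8|17)=+1, (12|17)=-1; sign (−1)^0·+1^1·-1^2 = +1.
(a,b)_13: α=1, u≡1; β=0, v≡9 (mod 13); (1|13)=+1, (9|13)=+1; sign (−1)^0·+1^0·+1^1 = +1.
(a,b)_3: α=-6, u≡2; β=1, v≡2 (mod 3); (2|3)=-1, (2|3)=-1; sign (−1)^0·-1^1·-1^-6 = -1.
Ram(-13, 51) = {2, 3}; no ℚ_2-point on the conic.

[2, 3]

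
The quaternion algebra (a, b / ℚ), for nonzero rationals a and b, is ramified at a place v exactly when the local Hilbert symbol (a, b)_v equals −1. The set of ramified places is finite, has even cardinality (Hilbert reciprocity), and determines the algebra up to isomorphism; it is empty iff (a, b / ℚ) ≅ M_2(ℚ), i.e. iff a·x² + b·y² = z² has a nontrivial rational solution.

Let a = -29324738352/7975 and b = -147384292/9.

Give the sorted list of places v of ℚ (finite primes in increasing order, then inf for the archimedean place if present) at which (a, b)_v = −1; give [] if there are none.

[2, 3, 19, inf]

(a, b) ≡ (-460317, -304513) mod (ℚ^×)²; places V = {2, 3, 5, 7, 11, 13, 19, 23, 29, 31, 37, 47, ∞}.
(a,b)_23: α=2, u≡17; β=0, v≡11 (mod 23); (17|23)=-1, (11|23)=-1; sign (−1)^0·-1^0·-1^2 = +1.
(a,b)_29: α=-1, u≡12; β=0, v≡13 (mod 29); (12|29)=-1, (13|29)=+1; sign (−1)^0·-1^0·+1^-1 = +1.
(a,b)_5: α=-2, u≡2; β=0, v≡2 (mod 5); (2|5)=-1, (2|5)=-1; sign (−1)^0·-1^0·-1^-2 = +1.
(a,b)_37: α=1, u≡26; β=0, v≡36 (mod 37); (26|37)=+1, (36|37)=+1; sign (−1)^0·+1^0·+1^1 = +1.
(a,b)_31: α=0, u≡9; β=1, v≡5 (mod 31); (9|31)=+1, (5|31)=+1; sign (−1)^0·+1^1·+1^0 = +1.
(a,b)_2: α=4, β=2; u≡3, v≡7 (mod 8); ε(u)ε(v)=1·1, αω(v)=4·0, βω(u)=2·1; sum ≡ 1  ⇒  -1.
(a,b)_13: α=1, u≡9; β=0, v≡4 (mod 13); (9|13)=+1, (4|13)=+1; sign (−1)^0·+1^0·+1^1 = +1.
(a,b)_∞: sgn(-460317)=−, sgn(-304513)=−, so -1.
(a,b)_7: α=4, u≡3; β=0, v≡4 (mod 7); (3|7)=-1, (4|7)=+1; sign (−1)^0·-1^0·+1^4 = +1.
(a,b)_11: α=-1, u≡8; β=3, v≡3 (mod 11); (8|11)=-1, (3|11)=+1; sign (−1)^1·-1^3·+1^-1 = +1.
(a,b)_47: α=0, u≡7; β=1, v≡37 (mod 47); (7|47)=+1, (37|47)=+1; sign (−1)^0·+1^1·+1^0 = +1.
(a,b)_19: α=0, u≡14; β=1, v≡9 (mod 19); (14|19)=-1, (9|19)=+1; sign (−1)^0·-1^1·+1^0 = -1.
(a,b)_3: α=1, u≡2; β=-2, v≡2 (mod 3); (2|3)=-1, (2|3)=-1; sign (−1)^0·-1^-2·-1^1 = -1.
|Ram(-460317, -304513)| = 4, even; anisotropic at {2, 3, 19, ∞}.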